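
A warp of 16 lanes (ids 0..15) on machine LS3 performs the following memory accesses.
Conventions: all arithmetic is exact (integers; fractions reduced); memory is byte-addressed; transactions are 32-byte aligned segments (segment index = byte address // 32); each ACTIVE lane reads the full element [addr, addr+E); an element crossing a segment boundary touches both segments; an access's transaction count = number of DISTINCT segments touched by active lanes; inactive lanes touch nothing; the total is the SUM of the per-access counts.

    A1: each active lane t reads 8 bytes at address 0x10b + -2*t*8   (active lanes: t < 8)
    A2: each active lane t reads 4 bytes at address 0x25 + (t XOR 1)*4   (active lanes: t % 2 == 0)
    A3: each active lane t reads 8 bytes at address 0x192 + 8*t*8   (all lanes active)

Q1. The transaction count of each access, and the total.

A1: 5 transactions
A2: 3 transactions
A3: 16 transactions

Answer: 5,3,16; total 24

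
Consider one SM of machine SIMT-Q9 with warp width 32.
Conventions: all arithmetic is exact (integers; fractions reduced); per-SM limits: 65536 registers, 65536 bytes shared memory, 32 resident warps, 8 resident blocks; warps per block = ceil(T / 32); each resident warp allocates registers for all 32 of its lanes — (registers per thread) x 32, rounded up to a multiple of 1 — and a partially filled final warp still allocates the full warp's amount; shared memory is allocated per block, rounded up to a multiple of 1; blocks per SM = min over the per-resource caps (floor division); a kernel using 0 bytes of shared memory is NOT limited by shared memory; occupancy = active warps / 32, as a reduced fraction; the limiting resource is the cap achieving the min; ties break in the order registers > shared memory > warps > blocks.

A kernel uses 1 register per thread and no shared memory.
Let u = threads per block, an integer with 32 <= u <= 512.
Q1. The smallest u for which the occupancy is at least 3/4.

Answer: u = 65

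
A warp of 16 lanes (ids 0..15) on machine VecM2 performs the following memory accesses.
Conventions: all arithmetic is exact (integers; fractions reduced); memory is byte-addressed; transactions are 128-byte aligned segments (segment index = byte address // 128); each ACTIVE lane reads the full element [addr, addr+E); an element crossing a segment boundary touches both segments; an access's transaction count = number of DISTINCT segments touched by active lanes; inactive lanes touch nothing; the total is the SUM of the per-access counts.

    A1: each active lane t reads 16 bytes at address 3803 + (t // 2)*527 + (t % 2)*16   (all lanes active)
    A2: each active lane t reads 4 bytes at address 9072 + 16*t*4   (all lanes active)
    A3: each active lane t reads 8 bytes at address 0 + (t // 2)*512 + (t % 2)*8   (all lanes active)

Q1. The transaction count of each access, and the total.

A1: 10 transactions
A2: 9 transactions
A3: 8 transactions

Answer: 10,9,8; total 27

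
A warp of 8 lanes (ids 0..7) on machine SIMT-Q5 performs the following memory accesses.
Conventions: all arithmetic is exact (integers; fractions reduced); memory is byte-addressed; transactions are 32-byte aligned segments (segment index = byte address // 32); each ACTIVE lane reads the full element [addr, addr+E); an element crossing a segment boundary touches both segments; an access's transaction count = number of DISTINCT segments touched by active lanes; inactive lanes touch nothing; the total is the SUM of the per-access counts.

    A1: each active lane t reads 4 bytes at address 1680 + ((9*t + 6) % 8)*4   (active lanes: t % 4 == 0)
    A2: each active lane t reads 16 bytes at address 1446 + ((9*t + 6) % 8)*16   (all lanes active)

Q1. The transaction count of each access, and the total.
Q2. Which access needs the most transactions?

A1: 2 transactions
A2: 5 transactions

Answer: 2,5; total 7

Answer: A2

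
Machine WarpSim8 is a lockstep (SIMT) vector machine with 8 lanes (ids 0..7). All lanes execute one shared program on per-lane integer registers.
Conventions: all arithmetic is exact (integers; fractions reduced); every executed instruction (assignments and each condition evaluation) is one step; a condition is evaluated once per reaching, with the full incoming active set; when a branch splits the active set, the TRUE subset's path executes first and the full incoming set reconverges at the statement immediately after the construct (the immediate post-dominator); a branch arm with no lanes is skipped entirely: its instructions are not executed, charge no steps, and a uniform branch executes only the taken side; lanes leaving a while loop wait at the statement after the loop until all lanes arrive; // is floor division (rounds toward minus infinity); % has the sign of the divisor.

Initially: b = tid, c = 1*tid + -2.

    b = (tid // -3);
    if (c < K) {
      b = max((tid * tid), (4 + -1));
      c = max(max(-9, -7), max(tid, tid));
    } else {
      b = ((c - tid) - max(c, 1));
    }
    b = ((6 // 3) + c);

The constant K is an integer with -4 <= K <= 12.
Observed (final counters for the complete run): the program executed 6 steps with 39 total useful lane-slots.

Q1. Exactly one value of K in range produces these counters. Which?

Answer: K = 5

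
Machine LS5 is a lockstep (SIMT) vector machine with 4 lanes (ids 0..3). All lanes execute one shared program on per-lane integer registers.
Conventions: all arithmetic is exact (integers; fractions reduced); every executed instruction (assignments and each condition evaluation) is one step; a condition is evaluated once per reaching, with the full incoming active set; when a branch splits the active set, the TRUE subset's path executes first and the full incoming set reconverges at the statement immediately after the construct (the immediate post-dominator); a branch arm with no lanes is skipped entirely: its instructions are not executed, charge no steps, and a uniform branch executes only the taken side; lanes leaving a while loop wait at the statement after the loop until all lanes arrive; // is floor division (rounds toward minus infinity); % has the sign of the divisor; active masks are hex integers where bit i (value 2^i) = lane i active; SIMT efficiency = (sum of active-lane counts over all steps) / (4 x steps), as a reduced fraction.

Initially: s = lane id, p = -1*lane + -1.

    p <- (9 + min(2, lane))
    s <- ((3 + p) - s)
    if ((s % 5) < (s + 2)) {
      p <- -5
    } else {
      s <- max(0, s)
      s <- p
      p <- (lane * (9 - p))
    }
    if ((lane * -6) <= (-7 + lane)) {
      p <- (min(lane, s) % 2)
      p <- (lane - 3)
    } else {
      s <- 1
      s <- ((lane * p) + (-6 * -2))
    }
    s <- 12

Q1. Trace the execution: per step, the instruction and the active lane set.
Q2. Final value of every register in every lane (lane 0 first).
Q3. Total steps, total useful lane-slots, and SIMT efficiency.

step 0: p <- (9 + min(2, lane))      0xf
step 1: s <- ((3 + p) - s)           0xf
step 2: eval ((s % 5) < (s + 2))     0xf
step 3: p <- -5                      0xf
step 4: eval ((lane * -6) <= (-7 + lane)) 0xf
step 5: p <- (min(lane, s) % 2)      0xe
step 6: p <- (lane - 3)              0xe
step 7: s <- 1                       0x1
step 8: s <- ((lane * p) + (-6 * -2)) 0x1
step 9: s <- 12                      0xf

Answer: 10 steps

s: 12,12,12,12
p: -5,-2,-1,0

steps = 10; useful = 32; efficiency = 32/40 = 4/5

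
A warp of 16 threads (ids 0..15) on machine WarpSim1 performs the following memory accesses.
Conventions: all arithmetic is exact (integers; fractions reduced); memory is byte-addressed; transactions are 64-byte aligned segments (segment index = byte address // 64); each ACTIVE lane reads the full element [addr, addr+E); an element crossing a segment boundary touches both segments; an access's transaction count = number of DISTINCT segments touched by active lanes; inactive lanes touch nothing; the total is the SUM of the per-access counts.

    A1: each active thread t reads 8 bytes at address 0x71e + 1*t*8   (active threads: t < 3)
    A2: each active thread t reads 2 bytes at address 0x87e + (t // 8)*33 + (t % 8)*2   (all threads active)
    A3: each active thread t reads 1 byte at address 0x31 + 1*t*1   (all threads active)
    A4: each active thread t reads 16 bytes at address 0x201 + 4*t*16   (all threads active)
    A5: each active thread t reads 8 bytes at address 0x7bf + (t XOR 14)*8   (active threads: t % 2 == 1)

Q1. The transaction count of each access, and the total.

A1: 1 transaction
A2: 2 transactions
A3: 2 transactions
A4: 16 transactions
A5: 2 transactions

Answer: 1,2,2,16,2; total 23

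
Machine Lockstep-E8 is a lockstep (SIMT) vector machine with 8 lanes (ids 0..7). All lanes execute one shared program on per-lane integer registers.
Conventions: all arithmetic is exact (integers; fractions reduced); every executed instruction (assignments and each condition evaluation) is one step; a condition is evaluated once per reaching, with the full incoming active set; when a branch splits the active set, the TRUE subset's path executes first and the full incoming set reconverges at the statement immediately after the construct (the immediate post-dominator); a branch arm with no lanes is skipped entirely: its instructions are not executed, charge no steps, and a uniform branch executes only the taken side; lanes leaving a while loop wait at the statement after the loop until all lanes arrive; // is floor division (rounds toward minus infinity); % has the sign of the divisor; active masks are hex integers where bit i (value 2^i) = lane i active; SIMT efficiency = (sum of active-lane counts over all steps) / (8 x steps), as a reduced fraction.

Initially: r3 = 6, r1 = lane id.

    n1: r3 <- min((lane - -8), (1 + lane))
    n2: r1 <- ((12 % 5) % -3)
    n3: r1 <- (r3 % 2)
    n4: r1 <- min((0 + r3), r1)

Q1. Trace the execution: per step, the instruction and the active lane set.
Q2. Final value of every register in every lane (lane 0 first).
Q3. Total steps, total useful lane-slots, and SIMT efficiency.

step 0: r3 <- min((lane - -8), (1 + lane)) 0xff
step 1: r1 <- ((12 % 5) % -3)        0xff
step 2: r1 <- (r3 % 2)               0xff
step 3: r1 <- min((0 + r3), r1)      0xff

Answer: 4 steps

r3: 1,2,3,4,5,6,7,8
r1: 1,0,1,0,1,0,1,0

steps = 4; useful = 32; efficiency = 32/32 = 1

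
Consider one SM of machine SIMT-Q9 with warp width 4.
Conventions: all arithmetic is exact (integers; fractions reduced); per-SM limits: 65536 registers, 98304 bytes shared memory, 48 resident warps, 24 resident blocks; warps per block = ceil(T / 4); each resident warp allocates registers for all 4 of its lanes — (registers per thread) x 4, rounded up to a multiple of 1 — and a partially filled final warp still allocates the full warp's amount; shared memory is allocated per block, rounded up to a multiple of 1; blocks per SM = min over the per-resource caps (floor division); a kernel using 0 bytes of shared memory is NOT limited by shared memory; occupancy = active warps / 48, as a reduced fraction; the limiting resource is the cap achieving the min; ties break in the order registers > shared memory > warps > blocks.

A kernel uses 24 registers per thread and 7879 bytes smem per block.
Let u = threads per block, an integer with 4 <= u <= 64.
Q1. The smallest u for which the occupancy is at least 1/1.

Answer: u = 13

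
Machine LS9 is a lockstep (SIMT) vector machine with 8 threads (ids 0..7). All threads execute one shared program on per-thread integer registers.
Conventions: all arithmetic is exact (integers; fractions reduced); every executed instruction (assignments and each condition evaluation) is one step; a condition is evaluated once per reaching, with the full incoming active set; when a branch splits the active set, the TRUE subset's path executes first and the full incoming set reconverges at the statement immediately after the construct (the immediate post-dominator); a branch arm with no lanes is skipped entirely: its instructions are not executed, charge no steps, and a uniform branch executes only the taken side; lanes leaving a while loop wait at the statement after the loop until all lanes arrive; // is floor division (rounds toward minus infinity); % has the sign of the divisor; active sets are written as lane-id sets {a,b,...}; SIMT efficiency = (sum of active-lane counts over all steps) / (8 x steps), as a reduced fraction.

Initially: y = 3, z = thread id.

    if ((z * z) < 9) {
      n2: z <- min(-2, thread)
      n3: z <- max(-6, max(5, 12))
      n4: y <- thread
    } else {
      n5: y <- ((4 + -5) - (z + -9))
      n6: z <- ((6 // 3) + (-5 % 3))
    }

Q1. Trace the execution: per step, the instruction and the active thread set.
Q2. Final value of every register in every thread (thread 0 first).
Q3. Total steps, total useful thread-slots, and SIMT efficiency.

step 0: eval ((z * z) < 9)           {0,1,2,3,4,5,6,7}
step 1: z <- min(-2, thread)         {0,1,2}
step 2: z <- max(-6, max(5, 12))     {0,1,2}
step 3: y <- thread                  {0,1,2}
step 4: y <- ((4 + -5) - (z + -9))   {3,4,5,6,7}
step 5: z <- ((6 // 3) + (-5 % 3))   {3,4,5,6,7}

Answer: 6 steps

y: 0,1,2,5,4,3,2,1
z: 12,12,12,3,3,3,3,3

steps = 6; useful = 27; efficiency = 27/48 = 9/16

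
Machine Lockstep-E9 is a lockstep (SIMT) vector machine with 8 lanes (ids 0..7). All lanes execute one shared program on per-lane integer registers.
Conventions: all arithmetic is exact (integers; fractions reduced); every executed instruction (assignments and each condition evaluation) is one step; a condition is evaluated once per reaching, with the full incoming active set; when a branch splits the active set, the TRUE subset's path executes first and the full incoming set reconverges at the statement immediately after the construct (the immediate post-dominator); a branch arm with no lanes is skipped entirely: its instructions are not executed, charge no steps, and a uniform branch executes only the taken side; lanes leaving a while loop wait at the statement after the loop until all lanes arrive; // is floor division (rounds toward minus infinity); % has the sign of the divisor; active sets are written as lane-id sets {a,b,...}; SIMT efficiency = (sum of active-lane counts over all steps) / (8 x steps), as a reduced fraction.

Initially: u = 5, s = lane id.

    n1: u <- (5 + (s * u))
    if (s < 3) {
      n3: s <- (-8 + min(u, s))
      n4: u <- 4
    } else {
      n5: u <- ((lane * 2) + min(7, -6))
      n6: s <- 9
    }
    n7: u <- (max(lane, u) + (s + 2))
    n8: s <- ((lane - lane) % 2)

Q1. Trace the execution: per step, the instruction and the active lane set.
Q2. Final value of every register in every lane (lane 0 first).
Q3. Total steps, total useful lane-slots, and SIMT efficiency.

step 0: u <- (5 + (s * u))           {0,1,2,3,4,5,6,7}
step 1: eval (s < 3)                 {0,1,2,3,4,5,6,7}
step 2: s <- (-8 + min(u, s))        {0,1,2}
step 3: u <- 4                       {0,1,2}
step 4: u <- ((lane * 2) + min(7, -6)) {3,4,5,6,7}
step 5: s <- 9                       {3,4,5,6,7}
step 6: u <- (max(lane, u) + (s + 2)) {0,1,2,3,4,5,6,7}
step 7: s <- ((lane - lane) % 2)     {0,1,2,3,4,5,6,7}

Answer: 8 steps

u: -2,-1,0,14,15,16,17,19
s: 0,0,0,0,0,0,0,0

steps = 8; useful = 48; efficiency = 48/64 = 3/4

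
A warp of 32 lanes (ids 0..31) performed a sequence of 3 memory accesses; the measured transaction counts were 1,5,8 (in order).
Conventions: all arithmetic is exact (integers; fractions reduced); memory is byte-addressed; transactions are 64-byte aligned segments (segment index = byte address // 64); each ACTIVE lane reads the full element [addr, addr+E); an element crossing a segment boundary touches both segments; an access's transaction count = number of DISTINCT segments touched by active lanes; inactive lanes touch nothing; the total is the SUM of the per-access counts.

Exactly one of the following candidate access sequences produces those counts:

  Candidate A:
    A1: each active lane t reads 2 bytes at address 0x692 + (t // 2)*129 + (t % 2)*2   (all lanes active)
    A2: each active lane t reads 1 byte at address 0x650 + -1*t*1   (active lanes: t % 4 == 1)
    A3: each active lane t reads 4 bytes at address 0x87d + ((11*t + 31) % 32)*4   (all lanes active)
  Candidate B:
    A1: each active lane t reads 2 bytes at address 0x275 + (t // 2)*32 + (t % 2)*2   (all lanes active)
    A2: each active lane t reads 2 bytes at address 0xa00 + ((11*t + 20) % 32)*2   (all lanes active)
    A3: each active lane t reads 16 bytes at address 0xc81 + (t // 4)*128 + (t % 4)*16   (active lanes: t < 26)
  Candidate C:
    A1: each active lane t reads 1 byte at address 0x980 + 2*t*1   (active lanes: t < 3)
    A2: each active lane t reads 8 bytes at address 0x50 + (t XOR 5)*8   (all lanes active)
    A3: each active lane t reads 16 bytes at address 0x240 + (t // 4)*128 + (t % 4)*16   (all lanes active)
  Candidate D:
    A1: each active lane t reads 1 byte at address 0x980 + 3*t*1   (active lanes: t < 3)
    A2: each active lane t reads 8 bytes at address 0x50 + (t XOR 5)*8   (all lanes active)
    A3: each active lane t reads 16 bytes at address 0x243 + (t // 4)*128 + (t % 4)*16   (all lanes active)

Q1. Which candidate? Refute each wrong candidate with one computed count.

A: A1 gives 16 transactions, not 1
B: A1 gives 9 transactions, not 1
D: A3 gives 16 transactions, not 8
C: all counts match (1,5,8)

Answer: C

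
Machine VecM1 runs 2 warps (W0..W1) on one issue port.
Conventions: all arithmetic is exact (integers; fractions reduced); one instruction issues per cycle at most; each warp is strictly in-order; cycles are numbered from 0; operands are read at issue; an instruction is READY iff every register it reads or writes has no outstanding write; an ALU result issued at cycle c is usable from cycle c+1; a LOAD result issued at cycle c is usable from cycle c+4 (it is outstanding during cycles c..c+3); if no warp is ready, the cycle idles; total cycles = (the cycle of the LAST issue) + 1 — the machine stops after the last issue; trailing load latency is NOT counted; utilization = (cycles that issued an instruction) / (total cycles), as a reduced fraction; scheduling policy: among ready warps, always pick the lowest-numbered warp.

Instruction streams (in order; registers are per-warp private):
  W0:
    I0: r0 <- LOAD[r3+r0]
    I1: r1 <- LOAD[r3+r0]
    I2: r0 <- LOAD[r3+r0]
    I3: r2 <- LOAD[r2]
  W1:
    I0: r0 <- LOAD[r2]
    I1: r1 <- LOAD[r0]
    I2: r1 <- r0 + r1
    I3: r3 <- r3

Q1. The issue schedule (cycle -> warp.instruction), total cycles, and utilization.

cycle 0: W0.I0
cycle 1: W1.I0
cycle 2: idle
cycle 3: idle
cycle 4: W0.I1
cycle 5: W0.I2
cycle 6: W0.I3
cycle 7: W1.I1
cycle 8: idle
cycle 9: idle
cycle 10: idle
cycle 11: W1.I2
cycle 12: W1.I3

Answer: 13 cycles, utilization 8/13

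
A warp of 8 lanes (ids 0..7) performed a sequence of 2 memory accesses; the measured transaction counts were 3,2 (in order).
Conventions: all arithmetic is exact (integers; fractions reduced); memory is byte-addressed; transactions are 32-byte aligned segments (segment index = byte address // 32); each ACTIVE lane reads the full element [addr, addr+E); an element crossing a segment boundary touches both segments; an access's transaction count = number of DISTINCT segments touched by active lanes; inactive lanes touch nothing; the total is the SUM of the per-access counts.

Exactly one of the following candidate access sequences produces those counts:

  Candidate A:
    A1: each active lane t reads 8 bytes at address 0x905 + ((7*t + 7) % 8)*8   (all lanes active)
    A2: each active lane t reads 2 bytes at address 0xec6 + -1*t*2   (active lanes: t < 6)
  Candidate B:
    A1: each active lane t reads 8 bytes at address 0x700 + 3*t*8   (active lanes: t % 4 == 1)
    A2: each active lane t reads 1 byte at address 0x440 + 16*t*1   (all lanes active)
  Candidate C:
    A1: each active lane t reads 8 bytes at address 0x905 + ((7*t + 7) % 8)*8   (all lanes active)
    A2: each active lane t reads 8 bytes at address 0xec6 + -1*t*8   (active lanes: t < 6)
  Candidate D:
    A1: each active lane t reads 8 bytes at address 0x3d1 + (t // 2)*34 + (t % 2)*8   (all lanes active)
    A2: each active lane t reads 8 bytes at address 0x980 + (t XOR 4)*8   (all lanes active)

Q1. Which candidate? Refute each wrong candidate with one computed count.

B: A1 gives 2 transactions, not 3
C: A2 gives 3 transactions, not 2
D: A1 gives 5 transactions, not 3
A: all counts match (3,2)

Answer: A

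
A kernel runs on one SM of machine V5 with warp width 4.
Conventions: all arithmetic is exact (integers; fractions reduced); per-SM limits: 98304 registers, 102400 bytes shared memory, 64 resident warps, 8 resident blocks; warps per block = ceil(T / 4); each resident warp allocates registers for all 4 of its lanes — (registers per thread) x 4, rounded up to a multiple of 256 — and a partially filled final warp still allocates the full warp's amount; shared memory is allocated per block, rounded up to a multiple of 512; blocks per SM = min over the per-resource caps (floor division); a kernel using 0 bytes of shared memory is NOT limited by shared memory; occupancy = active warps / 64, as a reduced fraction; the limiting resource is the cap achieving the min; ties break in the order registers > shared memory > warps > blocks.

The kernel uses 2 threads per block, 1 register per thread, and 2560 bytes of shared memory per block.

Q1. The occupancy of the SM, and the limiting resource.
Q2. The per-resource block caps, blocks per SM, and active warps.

Answer: occupancy 1/8, limited by blocks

registers: 384 blocks
shared memory: 40 blocks
warps: 64 blocks
blocks: 8 blocks

Answer: 8 blocks, 8 active warps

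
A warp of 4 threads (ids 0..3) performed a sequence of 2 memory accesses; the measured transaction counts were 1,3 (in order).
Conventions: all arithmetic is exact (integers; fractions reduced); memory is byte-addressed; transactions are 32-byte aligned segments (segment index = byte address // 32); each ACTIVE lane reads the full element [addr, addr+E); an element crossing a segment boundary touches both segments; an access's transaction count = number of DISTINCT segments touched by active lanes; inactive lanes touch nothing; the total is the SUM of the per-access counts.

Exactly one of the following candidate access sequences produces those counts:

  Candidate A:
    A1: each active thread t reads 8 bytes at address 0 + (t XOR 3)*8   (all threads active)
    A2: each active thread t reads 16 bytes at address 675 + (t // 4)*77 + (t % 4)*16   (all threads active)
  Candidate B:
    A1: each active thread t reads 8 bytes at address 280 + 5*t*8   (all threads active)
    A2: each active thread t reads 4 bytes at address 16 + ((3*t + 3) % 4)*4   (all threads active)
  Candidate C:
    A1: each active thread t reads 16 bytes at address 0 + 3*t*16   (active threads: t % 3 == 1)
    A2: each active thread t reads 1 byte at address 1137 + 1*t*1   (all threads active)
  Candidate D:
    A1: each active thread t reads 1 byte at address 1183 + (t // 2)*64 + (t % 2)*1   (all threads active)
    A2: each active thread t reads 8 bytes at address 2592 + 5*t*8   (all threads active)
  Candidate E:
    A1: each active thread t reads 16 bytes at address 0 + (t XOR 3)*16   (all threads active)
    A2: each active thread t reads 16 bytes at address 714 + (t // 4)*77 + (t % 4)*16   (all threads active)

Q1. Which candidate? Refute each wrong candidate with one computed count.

B: A1 gives 4 transactions, not 1
C: A2 gives 1 transaction, not 3
D: A1 gives 4 transactions, not 1
E: A1 gives 2 transactions, not 1
A: all counts match (1,3)

Answer: A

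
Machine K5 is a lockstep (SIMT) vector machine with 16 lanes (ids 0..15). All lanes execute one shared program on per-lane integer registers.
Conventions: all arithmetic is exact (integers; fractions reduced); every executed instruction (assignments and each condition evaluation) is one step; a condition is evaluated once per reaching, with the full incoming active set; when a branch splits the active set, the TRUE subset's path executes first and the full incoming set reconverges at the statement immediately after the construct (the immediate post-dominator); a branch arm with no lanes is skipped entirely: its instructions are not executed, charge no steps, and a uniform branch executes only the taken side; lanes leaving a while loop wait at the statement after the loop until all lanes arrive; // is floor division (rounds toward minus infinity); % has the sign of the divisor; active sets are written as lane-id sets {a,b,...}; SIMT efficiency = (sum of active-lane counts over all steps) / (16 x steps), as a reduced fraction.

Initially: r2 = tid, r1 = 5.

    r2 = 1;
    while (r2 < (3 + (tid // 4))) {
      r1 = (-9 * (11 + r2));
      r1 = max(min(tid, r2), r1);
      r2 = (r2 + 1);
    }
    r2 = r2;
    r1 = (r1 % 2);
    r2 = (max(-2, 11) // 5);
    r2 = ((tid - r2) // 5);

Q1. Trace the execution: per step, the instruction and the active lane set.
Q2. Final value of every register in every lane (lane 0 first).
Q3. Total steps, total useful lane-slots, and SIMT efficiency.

step 0: r2 <- 1                      {0,1,2,3,4,5,6,7,8,9,10,11,12,13,14,15}
step 1: eval (r2 < (3 + (tid // 4))) {0,1,2,3,4,5,6,7,8,9,10,11,12,13,14,15}
step 2: r1 <- (-9 * (11 + r2))       {0,1,2,3,4,5,6,7,8,9,10,11,12,13,14,15}
step 3: r1 <- max(min(tid, r2), r1)  {0,1,2,3,4,5,6,7,8,9,10,11,12,13,14,15}
step 4: r2 <- (r2 + 1)               {0,1,2,3,4,5,6,7,8,9,10,11,12,13,14,15}
step 5: eval (r2 < (3 + (tid // 4))) {0,1,2,3,4,5,6,7,8,9,10,11,12,13,14,15}
step 6: r1 <- (-9 * (11 + r2))       {0,1,2,3,4,5,6,7,8,9,10,11,12,13,14,15}
step 7: r1 <- max(min(tid, r2), r1)  {0,1,2,3,4,5,6,7,8,9,10,11,12,13,14,15}
step 8: r2 <- (r2 + 1)               {0,1,2,3,4,5,6,7,8,9,10,11,12,13,14,15}
step 9: eval (r2 < (3 + (tid // 4))) {0,1,2,3,4,5,6,7,8,9,10,11,12,13,14,15}
step 10: r1 <- (-9 * (11 + r2))       {4,5,6,7,8,9,10,11,12,13,14,15}
step 11: r1 <- max(min(tid, r2), r1)  {4,5,6,7,8,9,10,11,12,13,14,15}
step 12: r2 <- (r2 + 1)               {4,5,6,7,8,9,10,11,12,13,14,15}
step 13: eval (r2 < (3 + (tid // 4))) {4,5,6,7,8,9,10,11,12,13,14,15}
step 14: r1 <- (-9 * (11 + r2))       {8,9,10,11,12,13,14,15}
step 15: r1 <- max(min(tid, r2), r1)  {8,9,10,11,12,13,14,15}
step 16: r2 <- (r2 + 1)               {8,9,10,11,12,13,14,15}
step 17: eval (r2 < (3 + (tid // 4))) {8,9,10,11,12,13,14,15}
step 18: r1 <- (-9 * (11 + r2))       {12,13,14,15}
step 19: r1 <- max(min(tid, r2), r1)  {12,13,14,15}
step 20: r2 <- (r2 + 1)               {12,13,14,15}
step 21: eval (r2 < (3 + (tid // 4))) {12,13,14,15}
step 22: r2 <- r2                     {0,1,2,3,4,5,6,7,8,9,10,11,12,13,14,15}
step 23: r1 <- (r1 % 2)               {0,1,2,3,4,5,6,7,8,9,10,11,12,13,14,15}
step 24: r2 <- (max(-2, 11) // 5)     {0,1,2,3,4,5,6,7,8,9,10,11,12,13,14,15}
step 25: r2 <- ((tid - r2) // 5)      {0,1,2,3,4,5,6,7,8,9,10,11,12,13,14,15}

Answer: 26 steps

r2: -1,-1,0,0,0,0,0,1,1,1,1,1,2,2,2,2
r1: 0,1,0,0,1,1,1,1,0,0,0,0,1,1,1,1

steps = 26; useful = 320; efficiency = 320/416 = 10/13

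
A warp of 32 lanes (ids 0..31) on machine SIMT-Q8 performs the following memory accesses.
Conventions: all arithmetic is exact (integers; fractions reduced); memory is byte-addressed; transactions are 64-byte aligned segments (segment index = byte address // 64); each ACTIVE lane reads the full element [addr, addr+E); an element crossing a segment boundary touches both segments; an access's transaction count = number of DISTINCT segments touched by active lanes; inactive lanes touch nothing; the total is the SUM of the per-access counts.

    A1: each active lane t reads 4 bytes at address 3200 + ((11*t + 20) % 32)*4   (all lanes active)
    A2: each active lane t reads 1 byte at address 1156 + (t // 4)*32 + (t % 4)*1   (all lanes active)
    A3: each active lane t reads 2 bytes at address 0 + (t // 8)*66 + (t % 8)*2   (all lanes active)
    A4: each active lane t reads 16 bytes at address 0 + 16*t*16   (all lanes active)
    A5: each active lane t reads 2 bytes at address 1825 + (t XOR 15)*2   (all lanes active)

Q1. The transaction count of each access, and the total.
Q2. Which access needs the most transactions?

A1: 2 transactions
A2: 4 transactions
A3: 4 transactions
A4: 32 transactions
A5: 2 transactions

Answer: 2,4,4,32,2; total 44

Answer: A4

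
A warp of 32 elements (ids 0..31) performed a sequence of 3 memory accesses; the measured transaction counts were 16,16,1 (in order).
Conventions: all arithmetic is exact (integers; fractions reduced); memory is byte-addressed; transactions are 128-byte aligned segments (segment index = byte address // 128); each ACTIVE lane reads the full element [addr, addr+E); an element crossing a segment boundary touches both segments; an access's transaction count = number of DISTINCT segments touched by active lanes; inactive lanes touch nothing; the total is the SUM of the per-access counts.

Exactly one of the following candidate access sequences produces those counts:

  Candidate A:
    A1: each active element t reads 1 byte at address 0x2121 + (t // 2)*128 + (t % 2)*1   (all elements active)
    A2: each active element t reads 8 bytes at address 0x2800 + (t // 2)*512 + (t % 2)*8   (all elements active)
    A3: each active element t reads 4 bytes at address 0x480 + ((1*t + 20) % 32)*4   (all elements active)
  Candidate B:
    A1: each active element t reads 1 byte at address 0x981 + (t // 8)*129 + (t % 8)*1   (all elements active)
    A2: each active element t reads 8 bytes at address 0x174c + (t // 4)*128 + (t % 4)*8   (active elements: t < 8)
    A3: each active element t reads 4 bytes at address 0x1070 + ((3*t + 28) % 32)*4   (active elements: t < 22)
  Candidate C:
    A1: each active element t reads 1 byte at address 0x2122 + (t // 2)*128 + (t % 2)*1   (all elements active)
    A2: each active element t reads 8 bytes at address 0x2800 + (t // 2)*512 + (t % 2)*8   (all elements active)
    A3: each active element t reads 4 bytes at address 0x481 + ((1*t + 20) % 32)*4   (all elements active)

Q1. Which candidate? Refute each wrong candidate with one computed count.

B: A1 gives 4 transactions, not 16
C: A3 gives 2 transactions, not 1
A: all counts match (16,16,1)

Answer: A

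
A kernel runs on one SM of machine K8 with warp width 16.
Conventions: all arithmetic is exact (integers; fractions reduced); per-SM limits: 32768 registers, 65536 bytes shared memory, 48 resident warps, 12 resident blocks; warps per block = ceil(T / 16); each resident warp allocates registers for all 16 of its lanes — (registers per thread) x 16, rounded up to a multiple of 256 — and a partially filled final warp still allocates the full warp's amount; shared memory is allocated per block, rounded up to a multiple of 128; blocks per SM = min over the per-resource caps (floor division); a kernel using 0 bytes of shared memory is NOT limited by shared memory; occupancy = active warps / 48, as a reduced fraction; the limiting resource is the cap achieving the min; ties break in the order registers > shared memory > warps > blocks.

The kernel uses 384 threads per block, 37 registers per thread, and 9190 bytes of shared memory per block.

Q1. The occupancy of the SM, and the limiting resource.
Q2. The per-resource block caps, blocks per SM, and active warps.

Answer: occupancy 1/2, limited by registers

registers: 1 block
shared memory: 7 blocks
warps: 2 blocks
blocks: 12 blocks

Answer: 1 block, 24 active warps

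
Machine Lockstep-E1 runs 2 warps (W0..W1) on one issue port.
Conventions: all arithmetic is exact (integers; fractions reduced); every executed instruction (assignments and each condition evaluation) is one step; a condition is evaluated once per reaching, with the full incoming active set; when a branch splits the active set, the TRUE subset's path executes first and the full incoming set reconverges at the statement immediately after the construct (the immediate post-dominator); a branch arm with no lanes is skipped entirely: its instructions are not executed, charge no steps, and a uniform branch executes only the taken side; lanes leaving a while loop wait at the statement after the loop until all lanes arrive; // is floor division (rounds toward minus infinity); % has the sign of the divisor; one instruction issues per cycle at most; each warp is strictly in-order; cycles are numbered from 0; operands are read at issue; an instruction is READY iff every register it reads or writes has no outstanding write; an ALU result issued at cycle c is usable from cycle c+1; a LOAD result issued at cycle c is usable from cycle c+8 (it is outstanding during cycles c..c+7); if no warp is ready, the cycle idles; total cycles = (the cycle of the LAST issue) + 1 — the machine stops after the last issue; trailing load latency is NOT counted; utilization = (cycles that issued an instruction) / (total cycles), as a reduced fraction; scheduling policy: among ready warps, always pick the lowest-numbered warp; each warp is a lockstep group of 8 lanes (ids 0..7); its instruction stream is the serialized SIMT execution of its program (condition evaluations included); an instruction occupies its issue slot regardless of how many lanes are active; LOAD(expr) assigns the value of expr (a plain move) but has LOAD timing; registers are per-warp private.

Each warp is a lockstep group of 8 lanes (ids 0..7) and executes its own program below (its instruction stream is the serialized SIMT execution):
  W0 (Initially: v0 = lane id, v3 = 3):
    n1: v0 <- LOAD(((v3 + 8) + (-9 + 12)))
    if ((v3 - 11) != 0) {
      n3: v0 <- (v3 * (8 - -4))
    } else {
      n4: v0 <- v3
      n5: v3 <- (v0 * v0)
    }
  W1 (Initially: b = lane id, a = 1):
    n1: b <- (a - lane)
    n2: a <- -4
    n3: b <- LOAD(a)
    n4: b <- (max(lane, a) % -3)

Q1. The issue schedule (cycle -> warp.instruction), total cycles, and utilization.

cycle 0: W0.I0
cycle 1: W0.I1
cycle 2: W1.I0
cycle 3: W1.I1
cycle 4: W1.I2
cycle 5: idle
cycle 6: idle
cycle 7: idle
cycle 8: W0.I2
cycle 9: idle
cycle 10: idle
cycle 11: idle
cycle 12: W1.I3

Answer: 13 cycles, utilization 7/13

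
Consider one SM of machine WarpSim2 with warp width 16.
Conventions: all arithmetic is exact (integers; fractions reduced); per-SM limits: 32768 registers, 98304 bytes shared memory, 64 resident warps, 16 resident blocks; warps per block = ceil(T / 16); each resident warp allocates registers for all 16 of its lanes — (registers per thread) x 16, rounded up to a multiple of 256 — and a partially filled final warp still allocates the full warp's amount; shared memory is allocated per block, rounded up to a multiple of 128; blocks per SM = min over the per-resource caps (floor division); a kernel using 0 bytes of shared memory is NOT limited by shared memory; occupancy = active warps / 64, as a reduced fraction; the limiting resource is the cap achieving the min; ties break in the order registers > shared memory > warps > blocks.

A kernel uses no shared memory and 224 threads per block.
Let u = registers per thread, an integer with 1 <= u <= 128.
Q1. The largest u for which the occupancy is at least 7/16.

Answer: u = 64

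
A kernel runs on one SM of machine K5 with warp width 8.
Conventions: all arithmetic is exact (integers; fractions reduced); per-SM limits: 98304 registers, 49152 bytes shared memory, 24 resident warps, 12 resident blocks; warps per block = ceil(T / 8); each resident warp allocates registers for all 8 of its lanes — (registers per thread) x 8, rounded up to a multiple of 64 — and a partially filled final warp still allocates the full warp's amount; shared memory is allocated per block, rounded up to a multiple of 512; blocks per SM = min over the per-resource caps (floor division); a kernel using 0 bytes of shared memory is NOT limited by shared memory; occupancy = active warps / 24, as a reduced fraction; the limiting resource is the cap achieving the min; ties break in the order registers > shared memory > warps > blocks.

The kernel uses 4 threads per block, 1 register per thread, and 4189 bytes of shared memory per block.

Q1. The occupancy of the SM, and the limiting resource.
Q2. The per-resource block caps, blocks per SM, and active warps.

Answer: occupancy 5/12, limited by shared memory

registers: 1536 blocks
shared memory: 10 blocks
warps: 24 blocks
blocks: 12 blocks

Answer: 10 blocks, 10 active warps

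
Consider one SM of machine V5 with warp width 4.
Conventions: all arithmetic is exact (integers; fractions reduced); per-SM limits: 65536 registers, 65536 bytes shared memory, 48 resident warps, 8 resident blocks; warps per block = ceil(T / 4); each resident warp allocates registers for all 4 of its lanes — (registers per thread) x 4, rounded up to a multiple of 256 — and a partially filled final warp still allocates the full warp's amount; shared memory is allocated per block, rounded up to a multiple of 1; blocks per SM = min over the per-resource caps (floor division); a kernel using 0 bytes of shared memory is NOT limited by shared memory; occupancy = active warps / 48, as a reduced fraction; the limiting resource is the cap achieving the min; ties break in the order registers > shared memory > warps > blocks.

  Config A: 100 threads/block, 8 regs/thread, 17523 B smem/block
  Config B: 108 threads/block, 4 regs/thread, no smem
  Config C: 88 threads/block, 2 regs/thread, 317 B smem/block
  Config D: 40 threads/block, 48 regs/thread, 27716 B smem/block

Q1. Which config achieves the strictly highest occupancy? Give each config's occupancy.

occupancies: A 25/48, B 9/16, C 11/12, D 5/12

Answer: C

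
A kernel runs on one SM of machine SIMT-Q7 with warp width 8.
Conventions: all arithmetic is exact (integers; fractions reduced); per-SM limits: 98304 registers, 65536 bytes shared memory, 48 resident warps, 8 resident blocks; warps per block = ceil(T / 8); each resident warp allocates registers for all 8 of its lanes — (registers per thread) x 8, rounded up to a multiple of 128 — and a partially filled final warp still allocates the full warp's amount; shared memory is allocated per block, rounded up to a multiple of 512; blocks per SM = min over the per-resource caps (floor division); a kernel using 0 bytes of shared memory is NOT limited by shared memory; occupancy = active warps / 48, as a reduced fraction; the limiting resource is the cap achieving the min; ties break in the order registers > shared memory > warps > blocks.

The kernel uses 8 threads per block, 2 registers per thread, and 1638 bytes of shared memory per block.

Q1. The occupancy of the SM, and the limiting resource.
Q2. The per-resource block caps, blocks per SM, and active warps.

Answer: occupancy 1/6, limited by blocks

registers: 768 blocks
shared memory: 32 blocks
warps: 48 blocks
blocks: 8 blocks

Answer: 8 blocks, 8 active warps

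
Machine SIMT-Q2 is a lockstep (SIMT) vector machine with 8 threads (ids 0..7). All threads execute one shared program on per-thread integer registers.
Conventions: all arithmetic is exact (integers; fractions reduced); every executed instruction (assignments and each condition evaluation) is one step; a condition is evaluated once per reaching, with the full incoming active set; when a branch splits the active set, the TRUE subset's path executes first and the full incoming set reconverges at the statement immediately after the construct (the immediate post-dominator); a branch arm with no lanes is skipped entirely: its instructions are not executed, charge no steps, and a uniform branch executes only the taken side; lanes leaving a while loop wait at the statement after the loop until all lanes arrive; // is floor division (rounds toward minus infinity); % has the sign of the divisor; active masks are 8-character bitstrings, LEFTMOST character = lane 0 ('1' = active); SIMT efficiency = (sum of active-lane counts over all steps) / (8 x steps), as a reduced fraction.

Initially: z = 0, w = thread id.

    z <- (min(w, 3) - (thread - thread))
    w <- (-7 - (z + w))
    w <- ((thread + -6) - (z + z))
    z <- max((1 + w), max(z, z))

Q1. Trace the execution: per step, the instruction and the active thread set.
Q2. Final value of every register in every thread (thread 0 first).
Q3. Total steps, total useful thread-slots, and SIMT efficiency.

step 0: z <- (min(w, 3) - (thread - thread)) 11111111
step 1: w <- (-7 - (z + w))          11111111
step 2: w <- ((thread + -6) - (z + z)) 11111111
step 3: z <- max((1 + w), max(z, z)) 11111111

Answer: 4 steps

z: 0,1,2,3,3,3,3,3
w: -6,-7,-8,-9,-8,-7,-6,-5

steps = 4; useful = 32; efficiency = 32/32 = 1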